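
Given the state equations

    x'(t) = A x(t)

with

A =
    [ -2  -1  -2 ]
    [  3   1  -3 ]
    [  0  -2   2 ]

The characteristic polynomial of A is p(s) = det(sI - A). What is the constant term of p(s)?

-26

Expand det(sI - A) for the 3×3 matrix.
p(s) = s^3 - s^2 - 7s - 26.
(Check: constant term = det(-A) = (-1)^3 det A = -26; coefficient of s^2 = -tr A = -1.)
The constant term is -26.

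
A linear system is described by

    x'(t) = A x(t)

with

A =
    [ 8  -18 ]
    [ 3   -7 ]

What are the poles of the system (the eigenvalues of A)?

det(sI - A) = s^2 - (tr A)s + det A, with tr A = 8 + (-7) = 1 and det A = 8·(-7) - (-18)·3 = -56 - (-54) = -2.
So p(s) = det(sI - A) = s^2 - s - 2.
Factor s^2 - s - 2: two numbers with sum 1 and product -2 are 2 and -1, so s^2 - s - 2 = (s - 2)(s + 1).
Hence p(s) = (s - 2) (s + 1), with roots -1, 2.
At least one eigenvalue has non-negative real part, so the system is not asymptotically stable.

-1, 2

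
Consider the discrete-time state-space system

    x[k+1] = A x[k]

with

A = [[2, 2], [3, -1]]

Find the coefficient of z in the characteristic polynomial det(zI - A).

For a 2×2 matrix, det(zI - A) = z^2 - (tr A)z + det A.
tr A = 1, det A = -8.
So p(z) = z^2 - z - 8.
The coefficient of z is -1.

-1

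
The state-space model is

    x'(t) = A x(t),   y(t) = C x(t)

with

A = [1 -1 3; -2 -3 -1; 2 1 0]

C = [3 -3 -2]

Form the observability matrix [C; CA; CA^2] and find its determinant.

CA = [[5, 4, 12]]
CA^2 = [[21, -5, 11]]
Observability matrix O = [C; CA; CA^2] = [[3, -3, -2], [5, 4, 12], [21, -5, 11]]
Expanding along the first row, det(O) = 3·(4·11 - 12·(-5)) - (-3)·(5·11 - 12·21) + (-2)·(5·(-5) - 4·21) = 3·104 - (-3)·(-197) + (-2)·(-109) = -61
Since det(O) ≠ 0, rank(O) = 3 and the system is completely observable.

-61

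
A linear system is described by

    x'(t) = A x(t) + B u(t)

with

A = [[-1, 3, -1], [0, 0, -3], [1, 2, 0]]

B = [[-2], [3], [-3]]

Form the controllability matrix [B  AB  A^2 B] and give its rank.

AB = [[14], [9], [4]]
A^2B = [[9], [-12], [32]]
Controllability matrix C = [B  AB  A^2B] = [[-2, 14, 9], [3, 9, -12], [-3, 4, 32]]
det(C) = (-2)·(9·32 - (-12)·4) - 14·(3·32 - (-12)·(-3)) + 9·(3·4 - 9·(-3)) = (-2)·336 - 14·60 + 9·39 = -1161 ≠ 0, so rank(C) = 3.
rank(C) = 3 = n, so the pair (A, B) is completely controllable.

3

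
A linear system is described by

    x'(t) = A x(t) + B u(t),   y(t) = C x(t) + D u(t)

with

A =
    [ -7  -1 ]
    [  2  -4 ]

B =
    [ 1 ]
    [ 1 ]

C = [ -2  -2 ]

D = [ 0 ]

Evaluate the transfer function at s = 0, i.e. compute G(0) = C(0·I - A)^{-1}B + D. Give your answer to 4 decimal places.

-0.8000

G(0) = C(-A)^{-1}B + D = -C A^{-1} B + D.
det A = 30, so A^{-1} = (1/30)·adj(A) = [[-2/15, 1/30], [-1/15, -7/30]]
A^{-1} B = [-1/10, -3/10]^T
C A^{-1} B = 4/5
G(0) = D - C A^{-1} B = 0 - (4/5) = -4/5 ≈ -0.8000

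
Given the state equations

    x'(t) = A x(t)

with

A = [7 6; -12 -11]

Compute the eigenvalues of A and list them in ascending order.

-5, 1

det(sI - A) = s^2 - (tr A)s + det A, with tr A = 7 + (-11) = -4 and det A = 7·(-11) - 6·(-12) = -77 - (-72) = -5.
So p(s) = det(sI - A) = s^2 + 4s - 5.
Factor s^2 + 4s - 5: two numbers with sum -4 and product -5 are 1 and -5, so s^2 + 4s - 5 = (s - 1)(s + 5).
Hence p(s) = (s - 1) (s + 5), with roots -5, 1.
At least one eigenvalue has non-negative real part, so the system is not asymptotically stable.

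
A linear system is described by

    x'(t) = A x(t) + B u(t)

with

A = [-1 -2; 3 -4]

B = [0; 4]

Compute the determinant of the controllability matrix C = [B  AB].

32

AB = [[-8], [-16]]
Controllability matrix C = [B  AB] = [[0, -8], [4, -16]]
det(C) = 0·(-16) - (-8)·4 = 0 - (-32) = 32
Since det(C) ≠ 0, rank(C) = 2 and the system is completely controllable.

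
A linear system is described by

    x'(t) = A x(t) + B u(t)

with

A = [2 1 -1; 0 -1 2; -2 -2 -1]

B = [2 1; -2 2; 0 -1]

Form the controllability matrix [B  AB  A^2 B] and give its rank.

AB = [[2, 5], [2, -4], [0, -5]]
A^2B = [[6, 11], [-2, -6], [-8, 3]]
Controllability matrix C = [B  AB  A^2B] = [[2, 1, 2, 5, 6, 11], [-2, 2, 2, -4, -2, -6], [0, -1, 0, -5, -8, 3]]
Take the 3×3 submatrix of C formed by columns 1, 2, 3: [[2, 1, 2], [-2, 2, 2], [0, -1, 0]]. Its determinant is 2·(2·0 - 2·(-1)) - 1·((-2)·0 - 2·0) + 2·((-2)·(-1) - 2·0) = 2·2 - 1·0 + 2·2 = 8 ≠ 0.
So rank(C) ≥ 3; since C has 3 rows, rank(C) = 3.
rank(C) = 3 = n, so the pair (A, B) is completely controllable.

3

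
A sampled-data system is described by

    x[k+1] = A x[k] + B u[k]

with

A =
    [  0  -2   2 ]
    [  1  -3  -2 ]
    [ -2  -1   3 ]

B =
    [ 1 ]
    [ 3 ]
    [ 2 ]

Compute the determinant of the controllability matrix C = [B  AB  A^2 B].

428

AB = [[-2], [-12], [1]]
A^2B = [[26], [32], [19]]
Controllability matrix C = [B  AB  A^2B] = [[1, -2, 26], [3, -12, 32], [2, 1, 19]]
Expanding along the first row, det(C) = 1·((-12)·19 - 32·1) - (-2)·(3·19 - 32·2) + 26·(3·1 - (-12)·2) = 1·(-260) - (-2)·(-7) + 26·27 = 428
Since det(C) ≠ 0, rank(C) = 3 and the system is completely controllable.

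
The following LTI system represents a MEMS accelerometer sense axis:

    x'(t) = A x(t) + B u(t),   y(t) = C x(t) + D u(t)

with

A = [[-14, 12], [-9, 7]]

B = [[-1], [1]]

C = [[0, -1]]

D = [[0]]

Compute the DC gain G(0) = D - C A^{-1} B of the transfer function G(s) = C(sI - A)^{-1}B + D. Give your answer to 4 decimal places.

-2.3000

G(0) = C(-A)^{-1}B + D = -C A^{-1} B + D.
det A = 10, so A^{-1} = (1/10)·adj(A) = [[7/10, -6/5], [9/10, -7/5]]
A^{-1} B = [-19/10, -23/10]^T
C A^{-1} B = 23/10
G(0) = D - C A^{-1} B = 0 - (23/10) = -23/10 ≈ -2.3000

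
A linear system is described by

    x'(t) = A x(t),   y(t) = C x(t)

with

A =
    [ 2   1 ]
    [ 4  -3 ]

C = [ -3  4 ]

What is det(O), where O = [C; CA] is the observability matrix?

5

CA = [[10, -15]]
Observability matrix O = [C; CA] = [[-3, 4], [10, -15]]
det(O) = (-3)·(-15) - 4·10 = 45 - 40 = 5
Since det(O) ≠ 0, rank(O) = 2 and the system is completely observable.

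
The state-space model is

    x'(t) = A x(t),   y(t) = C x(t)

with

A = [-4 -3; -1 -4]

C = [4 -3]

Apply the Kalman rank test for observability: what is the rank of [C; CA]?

2

CA = [[-13, 0]]
Observability matrix O = [C; CA] = [[4, -3], [-13, 0]]
det(O) = 4·0 - (-3)·(-13) = 0 - 39 = -39 ≠ 0, so rank(O) = 2.
rank(O) = 2 = n, so the pair (A, C) is completely observable.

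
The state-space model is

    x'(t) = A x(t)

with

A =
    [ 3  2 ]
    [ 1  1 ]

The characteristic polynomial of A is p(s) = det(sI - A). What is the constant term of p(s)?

For a 2×2 matrix, det(sI - A) = s^2 - (tr A)s + det A.
tr A = 4, det A = 1.
So p(s) = s^2 - 4s + 1.
The constant term is 1.

1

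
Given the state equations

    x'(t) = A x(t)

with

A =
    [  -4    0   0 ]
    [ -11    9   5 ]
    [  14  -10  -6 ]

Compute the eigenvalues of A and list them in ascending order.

det(sI - A) = s^3 - (tr A)s^2 + (M11 + M22 + M33)s - det A, where Mii is the 2×2 principal minor of A obtained by deleting row i and column i.
tr A = (-4) + 9 + (-6) = -1; M11 = 9·(-6) - 5·(-10) = -54 - (-50) = -4; M22 = (-4)·(-6) - 0·14 = 24 - 0 = 24; M33 = (-4)·9 - 0·(-11) = -36 - 0 = -36; sum of minors = -16.
det A = (-4)·(9·(-6) - 5·(-10)) - 0·((-11)·(-6) - 5·14) + 0·((-11)·(-10) - 9·14) = (-4)·(-4) - 0·(-4) + 0·(-16) = 16.
So p(s) = det(sI - A) = s^3 + s^2 - 16s - 16.
Rational-root test: any integer root divides -16. Testing small divisors, s = -1 works: p(-1) = -1 + 1 + 16 + (-16) = 0, so (s + 1) is a factor.
Dividing, p(s) = (s + 1)(s^2 - 16).
Factor s^2 - 16: two numbers with sum 0 and product -16 are 4 and -4, so s^2 - 16 = (s - 4)(s + 4).
Hence p(s) = (s - 4) (s + 1) (s + 4), with roots -4, -1, 4.
At least one eigenvalue has non-negative real part, so the system is not asymptotically stable.

-4, -1, 4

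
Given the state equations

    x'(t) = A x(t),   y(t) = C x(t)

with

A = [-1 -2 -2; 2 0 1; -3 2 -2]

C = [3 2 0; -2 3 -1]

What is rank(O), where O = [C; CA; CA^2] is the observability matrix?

CA = [[1, -6, -4], [11, 2, 9]]
CA^2 = [[-1, -10, 0], [-34, -4, -38]]
Observability matrix O = [C; CA; CA^2] = [[3, 2, 0], [-2, 3, -1], [1, -6, -4], [11, 2, 9], [-1, -10, 0], [-34, -4, -38]]
Take the 3×3 submatrix of O formed by rows 1, 2, 3: [[3, 2, 0], [-2, 3, -1], [1, -6, -4]]. Its determinant is 3·(3·(-4) - (-1)·(-6)) - 2·((-2)·(-4) - (-1)·1) + 0·((-2)·(-6) - 3·1) = 3·(-18) - 2·9 + 0·9 = -72 ≠ 0.
So rank(O) ≥ 3; since O has 3 columns, rank(O) = 3.
rank(O) = 3 = n, so the pair (A, C) is completely observable.

3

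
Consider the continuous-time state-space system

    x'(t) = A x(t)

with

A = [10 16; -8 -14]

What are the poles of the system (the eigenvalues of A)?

-6, 2

det(sI - A) = s^2 - (tr A)s + det A, with tr A = 10 + (-14) = -4 and det A = 10·(-14) - 16·(-8) = -140 - (-128) = -12.
So p(s) = det(sI - A) = s^2 + 4s - 12.
Factor s^2 + 4s - 12: two numbers with sum -4 and product -12 are 2 and -6, so s^2 + 4s - 12 = (s - 2)(s + 6).
Hence p(s) = (s - 2) (s + 6), with roots -6, 2.
At least one eigenvalue has non-negative real part, so the system is not asymptotically stable.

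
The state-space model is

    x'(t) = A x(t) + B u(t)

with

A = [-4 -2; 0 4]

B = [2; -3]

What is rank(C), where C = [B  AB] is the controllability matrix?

AB = [[-2], [-12]]
Controllability matrix C = [B  AB] = [[2, -2], [-3, -12]]
det(C) = 2·(-12) - (-2)·(-3) = -24 - 6 = -30 ≠ 0, so rank(C) = 2.
rank(C) = 2 = n, so the pair (A, B) is completely controllable.

2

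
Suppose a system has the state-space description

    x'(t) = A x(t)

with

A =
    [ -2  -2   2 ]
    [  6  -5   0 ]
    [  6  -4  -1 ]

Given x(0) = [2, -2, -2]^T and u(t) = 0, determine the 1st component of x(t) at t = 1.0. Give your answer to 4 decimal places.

det(sI - A) = s^3 - (tr A)s^2 + (M11 + M22 + M33)s - det A, where Mii is the 2×2 principal minor of A obtained by deleting row i and column i.
tr A = (-2) + (-5) + (-1) = -8; M11 = (-5)·(-1) - 0·(-4) = 5 - 0 = 5; M22 = (-2)·(-1) - 2·6 = 2 - 12 = -10; M33 = (-2)·(-5) - (-2)·6 = 10 - (-12) = 22; sum of minors = 17.
det A = (-2)·((-5)·(-1) - 0·(-4)) - (-2)·(6·(-1) - 0·6) + 2·(6·(-4) - (-5)·6) = (-2)·5 - (-2)·(-6) + 2·6 = -10.
So p(s) = det(sI - A) = s^3 + 8s^2 + 17s + 10.
Rational-root test: any integer root divides 10. Testing small divisors, s = -1 works: p(-1) = -1 + 8 + (-17) + 10 = 0, so (s + 1) is a factor.
Dividing, p(s) = (s + 1)(s^2 + 7s + 10).
Factor s^2 + 7s + 10: two numbers with sum -7 and product 10 are -2 and -5, so s^2 + 7s + 10 = (s + 2)(s + 5).
Hence p(s) = (s + 1) (s + 2) (s + 5), with roots -5, -2, -1.
The eigenvalues -5, -2, -1 are distinct and real, so A is diagonalisable and x(t) = e^{At} x(0) = V diag(e^{λ_i t}) V^{-1} x(0), where the columns of V are the eigenvectors.
λ = -5: A - (-5)I = [[3, -2, 2], [6, 0, 0], [6, -4, 4]]. v must be orthogonal to every row; (row 1) × (row 2) = [0, 12, 12], so take v_1 = [0, -1, -1]^T.
λ = -2: A - (-2)I = [[0, -2, 2], [6, -3, 0], [6, -4, 1]]. v must be orthogonal to every row; (row 1) × (row 2) = [6, 12, 12], so take v_2 = [1, 2, 2]^T.
λ = -1: A - (-1)I = [[-1, -2, 2], [6, -4, 0], [6, -4, 0]]. v must be orthogonal to every row; (row 1) × (row 2) = [8, 12, 16], so take v_3 = [2, 3, 4]^T.
V = [v_1 v_2 v_3] = [[0, 1, 2], [-1, 2, 3], [-1, 2, 4]] has det V = 1, so V^{-1} = adj(V)/det V = [[2, 0, -1], [1, 2, -2], [0, -1, 1]].
Modal coordinates z(0) = V^{-1} x(0): 2·2 + 0·(-2) + (-1)·(-2) = 6; 1·2 + 2·(-2) + (-2)·(-2) = 2; 0·2 + (-1)·(-2) + 1·(-2) = 0; so z(0) = [6, 2, 0]^T.
x_1(t) = Σ_i (v_i)_1 · z_i(0) · e^{λ_i t} (row 1 of V times the modal terms).
x_1(1.0) = 0·6·e^{-5·1.0} + 1·2·e^{-2·1.0} + 2·0·e^{-1·1.0} = 0·0.006738 + 2·0.135335 + 0·0.367879 = 0.2707.

0.2707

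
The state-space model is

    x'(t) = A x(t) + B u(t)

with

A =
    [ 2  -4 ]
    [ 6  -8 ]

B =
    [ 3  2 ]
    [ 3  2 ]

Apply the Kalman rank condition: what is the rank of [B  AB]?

AB = [[-6, -4], [-6, -4]]
Controllability matrix C = [B  AB] = [[3, 2, -6, -4], [3, 2, -6, -4]]
Every column of C is a scalar multiple of column 1 = [3, 3] (multipliers 1, 2/3, -2, -4/3), so the columns span a one-dimensional space.
C ≠ 0, hence rank(C) = 1.
rank(C) = 1 < n = 2, so the pair (A, B) is not completely controllable.

1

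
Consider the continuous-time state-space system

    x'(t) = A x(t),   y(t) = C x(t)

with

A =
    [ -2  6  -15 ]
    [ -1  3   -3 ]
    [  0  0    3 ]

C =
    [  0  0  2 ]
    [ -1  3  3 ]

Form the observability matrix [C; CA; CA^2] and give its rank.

CA = [[0, 0, 6], [-1, 3, 15]]
CA^2 = [[0, 0, 18], [-1, 3, 51]]
Observability matrix O = [C; CA; CA^2] = [[0, 0, 2], [-1, 3, 3], [0, 0, 6], [-1, 3, 15], [0, 0, 18], [-1, 3, 51]]
The columns c1, c2, c3 of O are linearly dependent: 3·c1 + c2 = 0 (check each entry), so rank(O) ≤ 2.
The 2×2 minor from rows 1, 2, columns 1, 3 is 0·3 - 2·(-1) = 0 - (-2) = 2 ≠ 0, so rank(O) = 2.
rank(O) = 2 < n = 3, so the pair (A, C) is not completely observable.

2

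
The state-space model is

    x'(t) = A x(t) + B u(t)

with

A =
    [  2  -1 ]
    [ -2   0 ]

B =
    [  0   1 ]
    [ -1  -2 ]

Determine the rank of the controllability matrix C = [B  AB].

AB = [[1, 4], [0, -2]]
Controllability matrix C = [B  AB] = [[0, 1, 1, 4], [-1, -2, 0, -2]]
Take the 2×2 submatrix of C formed by columns 1, 2: [[0, 1], [-1, -2]]. Its determinant is 0·(-2) - 1·(-1) = 0 - (-1) = 1 ≠ 0.
So rank(C) ≥ 2; since C has 2 rows, rank(C) = 2.
rank(C) = 2 = n, so the pair (A, B) is completely controllable.

2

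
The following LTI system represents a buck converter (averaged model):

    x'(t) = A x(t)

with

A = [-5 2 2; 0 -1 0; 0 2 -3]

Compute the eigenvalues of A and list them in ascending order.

-5, -3, -1

det(sI - A) = s^3 - (tr A)s^2 + (M11 + M22 + M33)s - det A, where Mii is the 2×2 principal minor of A obtained by deleting row i and column i.
tr A = (-5) + (-1) + (-3) = -9; M11 = (-1)·(-3) - 0·2 = 3 - 0 = 3; M22 = (-5)·(-3) - 2·0 = 15 - 0 = 15; M33 = (-5)·(-1) - 2·0 = 5 - 0 = 5; sum of minors = 23.
det A = (-5)·((-1)·(-3) - 0·2) - 2·(0·(-3) - 0·0) + 2·(0·2 - (-1)·0) = (-5)·3 - 2·0 + 2·0 = -15.
So p(s) = det(sI - A) = s^3 + 9s^2 + 23s + 15.
Rational-root test: any integer root divides 15. Testing small divisors, s = -1 works: p(-1) = -1 + 9 + (-23) + 15 = 0, so (s + 1) is a factor.
Dividing, p(s) = (s + 1)(s^2 + 8s + 15).
Factor s^2 + 8s + 15: two numbers with sum -8 and product 15 are -3 and -5, so s^2 + 8s + 15 = (s + 3)(s + 5).
Hence p(s) = (s + 1) (s + 3) (s + 5), with roots -5, -3, -1.
All eigenvalues have negative real part, so the system is asymptotically stable.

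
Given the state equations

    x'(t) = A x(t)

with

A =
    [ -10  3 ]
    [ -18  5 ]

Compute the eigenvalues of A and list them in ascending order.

-4, -1

det(sI - A) = s^2 - (tr A)s + det A, with tr A = (-10) + 5 = -5 and det A = (-10)·5 - 3·(-18) = -50 - (-54) = 4.
So p(s) = det(sI - A) = s^2 + 5s + 4.
Factor s^2 + 5s + 4: two numbers with sum -5 and product 4 are -1 and -4, so s^2 + 5s + 4 = (s + 1)(s + 4).
Hence p(s) = (s + 1) (s + 4), with roots -4, -1.
All eigenvalues have negative real part, so the system is asymptotically stable.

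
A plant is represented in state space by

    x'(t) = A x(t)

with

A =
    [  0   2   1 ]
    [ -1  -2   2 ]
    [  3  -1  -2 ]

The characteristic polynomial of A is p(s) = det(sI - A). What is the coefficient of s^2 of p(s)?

4

Expand det(sI - A) for the 3×3 matrix.
p(s) = s^3 + 4s^2 + 5s - 15.
(Check: constant term = det(-A) = (-1)^3 det A = -15; coefficient of s^2 = -tr A = 4.)
The coefficient of s^2 is 4.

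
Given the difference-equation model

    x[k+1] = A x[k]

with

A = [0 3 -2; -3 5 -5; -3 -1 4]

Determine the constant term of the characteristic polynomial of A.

-45

Expand det(zI - A) for the 3×3 matrix.
p(z) = z^3 - 9z^2 + 18z - 45.
(Check: constant term = det(-A) = (-1)^3 det A = -45; coefficient of z^2 = -tr A = -9.)
The constant term is -45.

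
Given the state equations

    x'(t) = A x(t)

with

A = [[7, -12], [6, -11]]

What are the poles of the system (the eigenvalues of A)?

-5, 1

det(sI - A) = s^2 - (tr A)s + det A, with tr A = 7 + (-11) = -4 and det A = 7·(-11) - (-12)·6 = -77 - (-72) = -5.
So p(s) = det(sI - A) = s^2 + 4s - 5.
Factor s^2 + 4s - 5: two numbers with sum -4 and product -5 are 1 and -5, so s^2 + 4s - 5 = (s - 1)(s + 5).
Hence p(s) = (s - 1) (s + 5), with roots -5, 1.
At least one eigenvalue has non-negative real part, so the system is not asymptotically stable.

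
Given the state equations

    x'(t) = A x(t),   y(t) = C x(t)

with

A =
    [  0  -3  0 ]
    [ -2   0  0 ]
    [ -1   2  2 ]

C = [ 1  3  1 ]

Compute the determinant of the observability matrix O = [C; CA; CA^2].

-145

CA = [[-7, -1, 2]]
CA^2 = [[0, 25, 4]]
Observability matrix O = [C; CA; CA^2] = [[1, 3, 1], [-7, -1, 2], [0, 25, 4]]
Expanding along the first row, det(O) = 1·((-1)·4 - 2·25) - 3·((-7)·4 - 2·0) + 1·((-7)·25 - (-1)·0) = 1·(-54) - 3·(-28) + 1·(-175) = -145
Since det(O) ≠ 0, rank(O) = 3 and the system is completely observable.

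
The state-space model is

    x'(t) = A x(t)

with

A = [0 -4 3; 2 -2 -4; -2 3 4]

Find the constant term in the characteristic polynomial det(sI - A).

-6

Expand det(sI - A) for the 3×3 matrix.
p(s) = s^3 - 2s^2 + 18s - 6.
(Check: constant term = det(-A) = (-1)^3 det A = -6; coefficient of s^2 = -tr A = -2.)
The constant term is -6.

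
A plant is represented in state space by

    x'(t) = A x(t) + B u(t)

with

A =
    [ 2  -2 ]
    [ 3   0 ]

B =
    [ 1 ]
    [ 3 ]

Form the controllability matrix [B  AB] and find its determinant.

15

AB = [[-4], [3]]
Controllability matrix C = [B  AB] = [[1, -4], [3, 3]]
det(C) = 1·3 - (-4)·3 = 3 - (-12) = 15
Since det(C) ≠ 0, rank(C) = 2 and the system is completely controllable.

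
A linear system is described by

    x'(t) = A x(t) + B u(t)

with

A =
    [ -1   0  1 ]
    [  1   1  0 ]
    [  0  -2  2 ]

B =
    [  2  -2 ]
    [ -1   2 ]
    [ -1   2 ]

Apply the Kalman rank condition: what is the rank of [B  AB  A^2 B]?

AB = [[-3, 4], [1, 0], [0, 0]]
A^2B = [[3, -4], [-2, 4], [-2, 0]]
Controllability matrix C = [B  AB  A^2B] = [[2, -2, -3, 4, 3, -4], [-1, 2, 1, 0, -2, 4], [-1, 2, 0, 0, -2, 0]]
Take the 3×3 submatrix of C formed by columns 1, 2, 3: [[2, -2, -3], [-1, 2, 1], [-1, 2, 0]]. Its determinant is 2·(2·0 - 1·2) - (-2)·((-1)·0 - 1·(-1)) + (-3)·((-1)·2 - 2·(-1)) = 2·(-2) - (-2)·1 + (-3)·0 = -2 ≠ 0.
So rank(C) ≥ 3; since C has 3 rows, rank(C) = 3.
rank(C) = 3 = n, so the pair (A, B) is completely controllable.

3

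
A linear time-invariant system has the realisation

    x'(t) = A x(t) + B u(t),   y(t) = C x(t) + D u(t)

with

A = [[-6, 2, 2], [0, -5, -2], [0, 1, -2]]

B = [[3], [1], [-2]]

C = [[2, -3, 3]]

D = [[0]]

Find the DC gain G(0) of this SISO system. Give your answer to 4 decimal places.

G(0) = C(-A)^{-1}B + D = -C A^{-1} B + D.
det A = -72, so A^{-1} = (1/-72)·adj(A) = [[-1/6, -1/12, -1/12], [0, -1/6, 1/6], [0, -1/12, -5/12]]
A^{-1} B = [-5/12, -1/2, 3/4]^T
C A^{-1} B = 35/12
G(0) = D - C A^{-1} B = 0 - (35/12) = -35/12 ≈ -2.9167

-2.9167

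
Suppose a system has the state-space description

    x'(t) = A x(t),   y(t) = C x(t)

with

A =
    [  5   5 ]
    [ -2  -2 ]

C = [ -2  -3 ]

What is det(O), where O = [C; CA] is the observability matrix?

CA = [[-4, -4]]
Observability matrix O = [C; CA] = [[-2, -3], [-4, -4]]
det(O) = (-2)·(-4) - (-3)·(-4) = 8 - 12 = -4
Since det(O) ≠ 0, rank(O) = 2 and the system is completely observable.

-4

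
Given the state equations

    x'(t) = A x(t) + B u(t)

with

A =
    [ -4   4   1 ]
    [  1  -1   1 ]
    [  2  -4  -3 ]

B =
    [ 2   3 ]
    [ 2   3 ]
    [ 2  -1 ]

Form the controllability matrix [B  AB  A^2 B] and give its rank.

AB = [[2, -1], [2, -1], [-10, -3]]
A^2B = [[-10, -3], [-10, -3], [26, 11]]
Controllability matrix C = [B  AB  A^2B] = [[2, 3, 2, -1, -10, -3], [2, 3, 2, -1, -10, -3], [2, -1, -10, -3, 26, 11]]
The rows r1, r2, r3 of C are linearly dependent: -r1 + r2 = 0 (check each entry), so rank(C) ≤ 2.
The 2×2 minor from rows 1, 3, columns 1, 2 is 2·(-1) - 3·2 = -2 - 6 = -8 ≠ 0, so rank(C) = 2.
rank(C) = 2 < n = 3, so the pair (A, B) is not completely controllable.

2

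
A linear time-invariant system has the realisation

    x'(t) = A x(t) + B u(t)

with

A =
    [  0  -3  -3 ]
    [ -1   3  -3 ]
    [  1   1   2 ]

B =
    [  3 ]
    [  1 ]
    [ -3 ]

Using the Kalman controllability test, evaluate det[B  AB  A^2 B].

AB = [[6], [9], [-2]]
A^2B = [[-21], [27], [11]]
Controllability matrix C = [B  AB  A^2B] = [[3, 6, -21], [1, 9, 27], [-3, -2, 11]]
Expanding along the first row, det(C) = 3·(9·11 - 27·(-2)) - 6·(1·11 - 27·(-3)) + (-21)·(1·(-2) - 9·(-3)) = 3·153 - 6·92 + (-21)·25 = -618
Since det(C) ≠ 0, rank(C) = 3 and the system is completely controllable.

-618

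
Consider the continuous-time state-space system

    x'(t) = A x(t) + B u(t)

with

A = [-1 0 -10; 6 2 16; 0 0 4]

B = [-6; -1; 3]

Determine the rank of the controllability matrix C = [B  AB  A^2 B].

2

AB = [[-24], [10], [12]]
A^2B = [[-96], [68], [48]]
Controllability matrix C = [B  AB  A^2B] = [[-6, -24, -96], [-1, 10, 68], [3, 12, 48]]
The rows r1, r2, r3 of C are linearly dependent: r1 + 2·r3 = 0 (check each entry), so rank(C) ≤ 2.
The 2×2 minor from rows 1, 2, columns 1, 2 is (-6)·10 - (-24)·(-1) = -60 - 24 = -84 ≠ 0, so rank(C) = 2.
rank(C) = 2 < n = 3, so the pair (A, B) is not completely controllable.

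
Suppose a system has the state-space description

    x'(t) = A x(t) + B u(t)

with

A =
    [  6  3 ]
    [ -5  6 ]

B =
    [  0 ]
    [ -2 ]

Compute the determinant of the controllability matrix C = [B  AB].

AB = [[-6], [-12]]
Controllability matrix C = [B  AB] = [[0, -6], [-2, -12]]
det(C) = 0·(-12) - (-6)·(-2) = 0 - 12 = -12
Since det(C) ≠ 0, rank(C) = 2 and the system is completely controllable.

-12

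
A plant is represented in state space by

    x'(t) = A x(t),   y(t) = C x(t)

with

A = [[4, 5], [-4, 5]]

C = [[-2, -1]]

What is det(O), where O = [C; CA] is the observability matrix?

CA = [[-4, -15]]
Observability matrix O = [C; CA] = [[-2, -1], [-4, -15]]
det(O) = (-2)·(-15) - (-1)·(-4) = 30 - 4 = 26
Since det(O) ≠ 0, rank(O) = 2 and the system is completely observable.

26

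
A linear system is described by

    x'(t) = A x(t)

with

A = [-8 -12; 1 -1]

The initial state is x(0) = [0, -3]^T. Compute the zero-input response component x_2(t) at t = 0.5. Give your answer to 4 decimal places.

det(sI - A) = s^2 - (tr A)s + det A, with tr A = (-8) + (-1) = -9 and det A = (-8)·(-1) - (-12)·1 = 8 - (-12) = 20.
So p(s) = det(sI - A) = s^2 + 9s + 20.
Factor s^2 + 9s + 20: two numbers with sum -9 and product 20 are -4 and -5, so s^2 + 9s + 20 = (s + 4)(s + 5).
Hence p(s) = (s + 4) (s + 5), with roots -5, -4.
The eigenvalues -5, -4 are distinct and real, so A is diagonalisable and x(t) = e^{At} x(0) = V diag(e^{λ_i t}) V^{-1} x(0), where the columns of V are the eigenvectors.
λ = -5: A - (-5)I = [[-3, -12], [1, 4]]. Row 1 gives (-3)·v1 + (-12)·v2 = 0, so take v_1 = [4, -1]^T.
λ = -4: A - (-4)I = [[-4, -12], [1, 3]]. Row 1 gives (-4)·v1 + (-12)·v2 = 0, so take v_2 = [-3, 1]^T.
V = [v_1 v_2] = [[4, -3], [-1, 1]] has det V = 1, so V^{-1} = adj(V)/det V = [[1, 3], [1, 4]].
Modal coordinates z(0) = V^{-1} x(0): 1·0 + 3·(-3) = -9; 1·0 + 4·(-3) = -12; so z(0) = [-9, -12]^T.
x_2(t) = Σ_i (v_i)_2 · z_i(0) · e^{λ_i t} (row 2 of V times the modal terms).
x_2(0.5) = (-1)·(-9)·e^{-5·0.5} + 1·(-12)·e^{-4·0.5} = 9·0.082085 + (-12)·0.135335 = -0.8853.

-0.8853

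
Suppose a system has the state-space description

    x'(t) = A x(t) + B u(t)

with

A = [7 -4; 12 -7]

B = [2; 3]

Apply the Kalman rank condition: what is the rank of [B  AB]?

AB = [[2], [3]]
Controllability matrix C = [B  AB] = [[2, 2], [3, 3]]
Every column of C is a scalar multiple of column 1 = [2, 3] (multipliers 1, 1), so the columns span a one-dimensional space.
C ≠ 0, hence rank(C) = 1.
rank(C) = 1 < n = 2, so the pair (A, B) is not completely controllable.

1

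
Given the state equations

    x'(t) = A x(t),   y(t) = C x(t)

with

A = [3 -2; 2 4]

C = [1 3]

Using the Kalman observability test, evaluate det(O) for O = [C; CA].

-17

CA = [[9, 10]]
Observability matrix O = [C; CA] = [[1, 3], [9, 10]]
det(O) = 1·10 - 3·9 = 10 - 27 = -17
Since det(O) ≠ 0, rank(O) = 2 and the system is completely observable.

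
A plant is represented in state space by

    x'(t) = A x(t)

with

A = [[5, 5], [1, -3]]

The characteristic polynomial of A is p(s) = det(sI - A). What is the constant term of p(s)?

For a 2×2 matrix, det(sI - A) = s^2 - (tr A)s + det A.
tr A = 2, det A = -20.
So p(s) = s^2 - 2s - 20.
The constant term is -20.

-20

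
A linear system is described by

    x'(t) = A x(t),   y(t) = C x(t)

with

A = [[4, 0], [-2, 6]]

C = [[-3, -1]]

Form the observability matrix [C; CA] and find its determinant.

8

CA = [[-10, -6]]
Observability matrix O = [C; CA] = [[-3, -1], [-10, -6]]
det(O) = (-3)·(-6) - (-1)·(-10) = 18 - 10 = 8
Since det(O) ≠ 0, rank(O) = 2 and the system is completely observable.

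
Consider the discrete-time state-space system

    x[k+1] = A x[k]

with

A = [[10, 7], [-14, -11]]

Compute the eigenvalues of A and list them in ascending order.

det(zI - A) = z^2 - (tr A)z + det A, with tr A = 10 + (-11) = -1 and det A = 10·(-11) - 7·(-14) = -110 - (-98) = -12.
So p(z) = det(zI - A) = z^2 + z - 12.
Factor z^2 + z - 12: two numbers with sum -1 and product -12 are 3 and -4, so z^2 + z - 12 = (z - 3)(z + 4).
Hence p(z) = (z - 3) (z + 4), with roots -4, 3.

-4, 3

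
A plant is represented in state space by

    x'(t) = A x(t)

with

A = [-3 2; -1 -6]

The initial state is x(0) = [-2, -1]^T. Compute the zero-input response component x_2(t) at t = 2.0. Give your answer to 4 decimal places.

det(sI - A) = s^2 - (tr A)s + det A, with tr A = (-3) + (-6) = -9 and det A = (-3)·(-6) - 2·(-1) = 18 - (-2) = 20.
So p(s) = det(sI - A) = s^2 + 9s + 20.
Factor s^2 + 9s + 20: two numbers with sum -9 and product 20 are -4 and -5, so s^2 + 9s + 20 = (s + 4)(s + 5).
Hence p(s) = (s + 4) (s + 5), with roots -5, -4.
The eigenvalues -5, -4 are distinct and real, so A is diagonalisable and x(t) = e^{At} x(0) = V diag(e^{λ_i t}) V^{-1} x(0), where the columns of V are the eigenvectors.
λ = -5: A - (-5)I = [[2, 2], [-1, -1]]. Row 1 gives 2·v1 + 2·v2 = 0, so take v_1 = [-1, 1]^T.
λ = -4: A - (-4)I = [[1, 2], [-1, -2]]. Row 1 gives 1·v1 + 2·v2 = 0, so take v_2 = [-2, 1]^T.
V = [v_1 v_2] = [[-1, -2], [1, 1]] has det V = 1, so V^{-1} = adj(V)/det V = [[1, 2], [-1, -1]].
Modal coordinates z(0) = V^{-1} x(0): 1·(-2) + 2·(-1) = -4; (-1)·(-2) + (-1)·(-1) = 3; so z(0) = [-4, 3]^T.
x_2(t) = Σ_i (v_i)_2 · z_i(0) · e^{λ_i t} (row 2 of V times the modal terms).
x_2(2.0) = 1·(-4)·e^{-5·2.0} + 1·3·e^{-4·2.0} = (-4)·0.000045 + 3·0.000335 = 0.0008.

0.0008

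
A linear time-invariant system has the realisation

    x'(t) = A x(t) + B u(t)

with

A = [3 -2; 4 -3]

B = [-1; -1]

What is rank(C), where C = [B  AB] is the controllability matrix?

1

AB = [[-1], [-1]]
Controllability matrix C = [B  AB] = [[-1, -1], [-1, -1]]
Every column of C is a scalar multiple of column 1 = [-1, -1] (multipliers 1, 1), so the columns span a one-dimensional space.
C ≠ 0, hence rank(C) = 1.
rank(C) = 1 < n = 2, so the pair (A, B) is not completely controllable.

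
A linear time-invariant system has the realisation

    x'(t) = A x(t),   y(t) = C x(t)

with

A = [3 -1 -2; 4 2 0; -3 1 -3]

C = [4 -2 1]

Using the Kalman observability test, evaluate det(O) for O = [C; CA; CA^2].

-1744

CA = [[1, -7, -11]]
CA^2 = [[8, -26, 31]]
Observability matrix O = [C; CA; CA^2] = [[4, -2, 1], [1, -7, -11], [8, -26, 31]]
Expanding along the first row, det(O) = 4·((-7)·31 - (-11)·(-26)) - (-2)·(1·31 - (-11)·8) + 1·(1·(-26) - (-7)·8) = 4·(-503) - (-2)·119 + 1·30 = -1744
Since det(O) ≠ 0, rank(O) = 3 and the system is completely observable.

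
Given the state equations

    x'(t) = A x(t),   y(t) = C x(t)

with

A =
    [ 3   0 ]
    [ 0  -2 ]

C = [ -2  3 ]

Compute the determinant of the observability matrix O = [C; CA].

30

CA = [[-6, -6]]
Observability matrix O = [C; CA] = [[-2, 3], [-6, -6]]
det(O) = (-2)·(-6) - 3·(-6) = 12 - (-18) = 30
Since det(O) ≠ 0, rank(O) = 2 and the system is completely observable.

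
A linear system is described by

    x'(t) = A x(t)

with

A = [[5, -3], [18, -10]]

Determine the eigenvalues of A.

-4, -1

det(sI - A) = s^2 - (tr A)s + det A, with tr A = 5 + (-10) = -5 and det A = 5·(-10) - (-3)·18 = -50 - (-54) = 4.
So p(s) = det(sI - A) = s^2 + 5s + 4.
Factor s^2 + 5s + 4: two numbers with sum -5 and product 4 are -1 and -4, so s^2 + 5s + 4 = (s + 1)(s + 4).
Hence p(s) = (s + 1) (s + 4), with roots -4, -1.
All eigenvalues have negative real part, so the system is asymptotically stable.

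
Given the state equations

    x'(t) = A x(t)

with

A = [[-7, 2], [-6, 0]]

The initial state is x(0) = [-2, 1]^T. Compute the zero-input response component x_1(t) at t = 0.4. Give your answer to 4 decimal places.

det(sI - A) = s^2 - (tr A)s + det A, with tr A = (-7) + 0 = -7 and det A = (-7)·0 - 2·(-6) = 0 - (-12) = 12.
So p(s) = det(sI - A) = s^2 + 7s + 12.
Factor s^2 + 7s + 12: two numbers with sum -7 and product 12 are -3 and -4, so s^2 + 7s + 12 = (s + 3)(s + 4).
Hence p(s) = (s + 3) (s + 4), with roots -4, -3.
The eigenvalues -4, -3 are distinct and real, so A is diagonalisable and x(t) = e^{At} x(0) = V diag(e^{λ_i t}) V^{-1} x(0), where the columns of V are the eigenvectors.
λ = -4: A - (-4)I = [[-3, 2], [-6, 4]]. Row 1 gives (-3)·v1 + 2·v2 = 0, so take v_1 = [-2, -3]^T.
λ = -3: A - (-3)I = [[-4, 2], [-6, 3]]. Row 1 gives (-4)·v1 + 2·v2 = 0, so take v_2 = [1, 2]^T.
V = [v_1 v_2] = [[-2, 1], [-3, 2]] has det V = -1, so V^{-1} = adj(V)/det V = [[-2, 1], [-3, 2]].
Modal coordinates z(0) = V^{-1} x(0): (-2)·(-2) + 1·1 = 5; (-3)·(-2) + 2·1 = 8; so z(0) = [5, 8]^T.
x_1(t) = Σ_i (v_i)_1 · z_i(0) · e^{λ_i t} (row 1 of V times the modal terms).
x_1(0.4) = (-2)·5·e^{-4·0.4} + 1·8·e^{-3·0.4} = (-10)·0.201897 + 8·0.301194 = 0.3906.

0.3906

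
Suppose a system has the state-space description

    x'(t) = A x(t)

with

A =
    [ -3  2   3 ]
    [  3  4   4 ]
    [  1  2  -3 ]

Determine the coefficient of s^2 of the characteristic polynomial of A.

2

Expand det(sI - A) for the 3×3 matrix.
p(s) = s^3 + 2s^2 - 32s - 92.
(Check: constant term = det(-A) = (-1)^3 det A = -92; coefficient of s^2 = -tr A = 2.)
The coefficient of s^2 is 2.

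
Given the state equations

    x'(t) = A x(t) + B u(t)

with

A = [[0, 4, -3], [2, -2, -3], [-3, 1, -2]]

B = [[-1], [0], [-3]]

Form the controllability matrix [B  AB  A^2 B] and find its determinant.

701

AB = [[9], [7], [9]]
A^2B = [[1], [-23], [-38]]
Controllability matrix C = [B  AB  A^2B] = [[-1, 9, 1], [0, 7, -23], [-3, 9, -38]]
Expanding along the first row, det(C) = (-1)·(7·(-38) - (-23)·9) - 9·(0·(-38) - (-23)·(-3)) + 1·(0·9 - 7·(-3)) = (-1)·(-59) - 9·(-69) + 1·21 = 701
Since det(C) ≠ 0, rank(C) = 3 and the system is completely controllable.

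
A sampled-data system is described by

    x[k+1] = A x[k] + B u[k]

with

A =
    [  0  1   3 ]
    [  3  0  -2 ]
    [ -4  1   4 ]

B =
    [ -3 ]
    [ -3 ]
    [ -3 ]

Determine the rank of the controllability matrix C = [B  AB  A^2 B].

3

AB = [[-12], [-3], [-3]]
A^2B = [[-12], [-30], [33]]
Controllability matrix C = [B  AB  A^2B] = [[-3, -12, -12], [-3, -3, -30], [-3, -3, 33]]
det(C) = (-3)·((-3)·33 - (-30)·(-3)) - (-12)·((-3)·33 - (-30)·(-3)) + (-12)·((-3)·(-3) - (-3)·(-3)) = (-3)·(-189) - (-12)·(-189) + (-12)·0 = -1701 ≠ 0, so rank(C) = 3.
rank(C) = 3 = n, so the pair (A, B) is completely controllable.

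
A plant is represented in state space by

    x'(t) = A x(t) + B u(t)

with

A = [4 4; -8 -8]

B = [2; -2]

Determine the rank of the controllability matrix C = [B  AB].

1

AB = [[0], [0]]
Controllability matrix C = [B  AB] = [[2, 0], [-2, 0]]
Every column of C is a scalar multiple of column 1 = [2, -2] (multipliers 1, 0), so the columns span a one-dimensional space.
C ≠ 0, hence rank(C) = 1.
rank(C) = 1 < n = 2, so the pair (A, B) is not completely controllable.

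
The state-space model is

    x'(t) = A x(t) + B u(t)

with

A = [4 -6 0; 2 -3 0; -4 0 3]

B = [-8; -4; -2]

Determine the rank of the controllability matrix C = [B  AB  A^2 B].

AB = [[-8], [-4], [26]]
A^2B = [[-8], [-4], [110]]
Controllability matrix C = [B  AB  A^2B] = [[-8, -8, -8], [-4, -4, -4], [-2, 26, 110]]
The rows r1, r2, r3 of C are linearly dependent: -r1 + 2·r2 = 0 (check each entry), so rank(C) ≤ 2.
The 2×2 minor from rows 1, 3, columns 1, 2 is (-8)·26 - (-8)·(-2) = -208 - 16 = -224 ≠ 0, so rank(C) = 2.
rank(C) = 2 < n = 3, so the pair (A, B) is not completely controllable.

2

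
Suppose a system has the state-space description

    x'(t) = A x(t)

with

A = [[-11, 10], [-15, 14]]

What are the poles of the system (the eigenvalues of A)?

det(sI - A) = s^2 - (tr A)s + det A, with tr A = (-11) + 14 = 3 and det A = (-11)·14 - 10·(-15) = -154 - (-150) = -4.
So p(s) = det(sI - A) = s^2 - 3s - 4.
Factor s^2 - 3s - 4: two numbers with sum 3 and product -4 are 4 and -1, so s^2 - 3s - 4 = (s - 4)(s + 1).
Hence p(s) = (s - 4) (s + 1), with roots -1, 4.
At least one eigenvalue has non-negative real part, so the system is not asymptotically stable.

-1, 4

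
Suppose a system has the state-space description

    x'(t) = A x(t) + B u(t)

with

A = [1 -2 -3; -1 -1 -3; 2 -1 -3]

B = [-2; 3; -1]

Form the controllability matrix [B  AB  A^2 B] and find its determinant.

-75

AB = [[-5], [2], [-4]]
A^2B = [[3], [15], [0]]
Controllability matrix C = [B  AB  A^2B] = [[-2, -5, 3], [3, 2, 15], [-1, -4, 0]]
Expanding along the first row, det(C) = (-2)·(2·0 - 15·(-4)) - (-5)·(3·0 - 15·(-1)) + 3·(3·(-4) - 2·(-1)) = (-2)·60 - (-5)·15 + 3·(-10) = -75
Since det(C) ≠ 0, rank(C) = 3 and the system is completely controllable.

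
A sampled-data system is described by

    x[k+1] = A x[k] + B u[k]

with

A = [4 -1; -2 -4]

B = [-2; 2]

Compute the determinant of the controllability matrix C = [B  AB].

AB = [[-10], [-4]]
Controllability matrix C = [B  AB] = [[-2, -10], [2, -4]]
det(C) = (-2)·(-4) - (-10)·2 = 8 - (-20) = 28
Since det(C) ≠ 0, rank(C) = 2 and the system is completely controllable.

28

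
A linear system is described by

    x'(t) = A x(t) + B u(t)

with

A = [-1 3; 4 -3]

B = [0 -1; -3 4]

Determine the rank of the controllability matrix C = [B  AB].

AB = [[-9, 13], [9, -16]]
Controllability matrix C = [B  AB] = [[0, -1, -9, 13], [-3, 4, 9, -16]]
Take the 2×2 submatrix of C formed by columns 1, 2: [[0, -1], [-3, 4]]. Its determinant is 0·4 - (-1)·(-3) = 0 - 3 = -3 ≠ 0.
So rank(C) ≥ 2; since C has 2 rows, rank(C) = 2.
rank(C) = 2 = n, so the pair (A, B) is completely controllable.

2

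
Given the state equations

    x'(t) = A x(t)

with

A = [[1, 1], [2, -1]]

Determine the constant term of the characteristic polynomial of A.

For a 2×2 matrix, det(sI - A) = s^2 - (tr A)s + det A.
tr A = 0, det A = -3.
So p(s) = s^2 - 3.
The constant term is -3.

-3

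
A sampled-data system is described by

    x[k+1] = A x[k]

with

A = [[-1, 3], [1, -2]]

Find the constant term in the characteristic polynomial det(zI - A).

For a 2×2 matrix, det(zI - A) = z^2 - (tr A)z + det A.
tr A = -3, det A = -1.
So p(z) = z^2 + 3z - 1.
The constant term is -1.

-1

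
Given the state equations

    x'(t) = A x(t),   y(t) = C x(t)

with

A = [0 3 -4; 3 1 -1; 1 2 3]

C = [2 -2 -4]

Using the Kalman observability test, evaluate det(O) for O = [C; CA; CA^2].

CA = [[-10, -4, -18]]
CA^2 = [[-30, -70, -10]]
Observability matrix O = [C; CA; CA^2] = [[2, -2, -4], [-10, -4, -18], [-30, -70, -10]]
Expanding along the first row, det(O) = 2·((-4)·(-10) - (-18)·(-70)) - (-2)·((-10)·(-10) - (-18)·(-30)) + (-4)·((-10)·(-70) - (-4)·(-30)) = 2·(-1220) - (-2)·(-440) + (-4)·580 = -5640
Since det(O) ≠ 0, rank(O) = 3 and the system is completely observable.

-5640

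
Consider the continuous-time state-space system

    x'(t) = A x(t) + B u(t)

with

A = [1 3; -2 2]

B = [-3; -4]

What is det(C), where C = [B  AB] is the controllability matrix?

-54

AB = [[-15], [-2]]
Controllability matrix C = [B  AB] = [[-3, -15], [-4, -2]]
det(C) = (-3)·(-2) - (-15)·(-4) = 6 - 60 = -54
Since det(C) ≠ 0, rank(C) = 2 and the system is completely controllable.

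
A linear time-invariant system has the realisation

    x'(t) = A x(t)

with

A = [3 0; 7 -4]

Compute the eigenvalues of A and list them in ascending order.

det(sI - A) = s^2 - (tr A)s + det A, with tr A = 3 + (-4) = -1 and det A = 3·(-4) - 0·7 = -12 - 0 = -12.
So p(s) = det(sI - A) = s^2 + s - 12.
Factor s^2 + s - 12: two numbers with sum -1 and product -12 are 3 and -4, so s^2 + s - 12 = (s - 3)(s + 4).
Hence p(s) = (s - 3) (s + 4), with roots -4, 3.
At least one eigenvalue has non-negative real part, so the system is not asymptotically stable.

-4, 3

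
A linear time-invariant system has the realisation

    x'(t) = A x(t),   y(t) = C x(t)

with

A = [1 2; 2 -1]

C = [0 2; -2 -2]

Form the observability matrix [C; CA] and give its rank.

CA = [[4, -2], [-6, -2]]
Observability matrix O = [C; CA] = [[0, 2], [-2, -2], [4, -2], [-6, -2]]
Take the 2×2 submatrix of O formed by rows 1, 2: [[0, 2], [-2, -2]]. Its determinant is 0·(-2) - 2·(-2) = 0 - (-4) = 4 ≠ 0.
So rank(O) ≥ 2; since O has 2 columns, rank(O) = 2.
rank(O) = 2 = n, so the pair (A, C) is completely observable.

2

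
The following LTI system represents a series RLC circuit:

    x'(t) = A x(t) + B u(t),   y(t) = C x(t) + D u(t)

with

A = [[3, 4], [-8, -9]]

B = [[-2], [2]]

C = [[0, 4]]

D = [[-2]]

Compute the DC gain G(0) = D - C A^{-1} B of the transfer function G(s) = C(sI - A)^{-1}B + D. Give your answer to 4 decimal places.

G(0) = C(-A)^{-1}B + D = -C A^{-1} B + D.
det A = 5, so A^{-1} = (1/5)·adj(A) = [[-9/5, -4/5], [8/5, 3/5]]
A^{-1} B = [2, -2]^T
C A^{-1} B = -8
G(0) = D - C A^{-1} B = -2 - (-8) = 6

6.0000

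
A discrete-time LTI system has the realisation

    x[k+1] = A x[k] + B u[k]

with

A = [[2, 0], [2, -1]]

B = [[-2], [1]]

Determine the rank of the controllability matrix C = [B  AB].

AB = [[-4], [-5]]
Controllability matrix C = [B  AB] = [[-2, -4], [1, -5]]
det(C) = (-2)·(-5) - (-4)·1 = 10 - (-4) = 14 ≠ 0, so rank(C) = 2.
rank(C) = 2 = n, so the pair (A, B) is completely controllable.

2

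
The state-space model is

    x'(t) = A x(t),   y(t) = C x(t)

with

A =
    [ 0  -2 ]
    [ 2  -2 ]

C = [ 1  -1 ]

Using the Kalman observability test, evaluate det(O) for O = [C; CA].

CA = [[-2, 0]]
Observability matrix O = [C; CA] = [[1, -1], [-2, 0]]
det(O) = 1·0 - (-1)·(-2) = 0 - 2 = -2
Since det(O) ≠ 0, rank(O) = 2 and the system is completely observable.

-2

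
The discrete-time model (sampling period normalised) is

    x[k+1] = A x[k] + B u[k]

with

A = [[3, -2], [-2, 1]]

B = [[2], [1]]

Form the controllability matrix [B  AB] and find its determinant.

AB = [[4], [-3]]
Controllability matrix C = [B  AB] = [[2, 4], [1, -3]]
det(C) = 2·(-3) - 4·1 = -6 - 4 = -10
Since det(C) ≠ 0, rank(C) = 2 and the system is completely controllable.

-10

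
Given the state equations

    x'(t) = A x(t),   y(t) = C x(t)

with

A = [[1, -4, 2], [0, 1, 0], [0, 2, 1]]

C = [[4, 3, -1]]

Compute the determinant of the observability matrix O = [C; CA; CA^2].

CA = [[4, -15, 7]]
CA^2 = [[4, -17, 15]]
Observability matrix O = [C; CA; CA^2] = [[4, 3, -1], [4, -15, 7], [4, -17, 15]]
Expanding along the first row, det(O) = 4·((-15)·15 - 7·(-17)) - 3·(4·15 - 7·4) + (-1)·(4·(-17) - (-15)·4) = 4·(-106) - 3·32 + (-1)·(-8) = -512
Since det(O) ≠ 0, rank(O) = 3 and the system is completely observable.

-512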